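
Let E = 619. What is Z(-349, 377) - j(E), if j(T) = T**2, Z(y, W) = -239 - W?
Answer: -383777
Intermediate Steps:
Z(-349, 377) - j(E) = (-239 - 1*377) - 1*619**2 = (-239 - 377) - 1*383161 = -616 - 383161 = -383777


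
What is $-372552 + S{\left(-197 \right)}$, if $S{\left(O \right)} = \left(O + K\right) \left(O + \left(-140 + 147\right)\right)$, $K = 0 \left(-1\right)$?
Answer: $-335122$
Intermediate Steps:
$K = 0$
$S{\left(O \right)} = O \left(7 + O\right)$ ($S{\left(O \right)} = \left(O + 0\right) \left(O + \left(-140 + 147\right)\right) = O \left(O + 7\right) = O \left(7 + O\right)$)
$-372552 + S{\left(-197 \right)} = -372552 - 197 \left(7 - 197\right) = -372552 - -37430 = -372552 + 37430 = -335122$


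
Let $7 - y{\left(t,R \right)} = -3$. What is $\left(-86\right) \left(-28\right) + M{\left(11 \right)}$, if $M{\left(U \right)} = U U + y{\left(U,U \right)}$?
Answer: $2539$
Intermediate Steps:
$y{\left(t,R \right)} = 10$ ($y{\left(t,R \right)} = 7 - -3 = 7 + 3 = 10$)
$M{\left(U \right)} = 10 + U^{2}$ ($M{\left(U \right)} = U U + 10 = U^{2} + 10 = 10 + U^{2}$)
$\left(-86\right) \left(-28\right) + M{\left(11 \right)} = \left(-86\right) \left(-28\right) + \left(10 + 11^{2}\right) = 2408 + \left(10 + 121\right) = 2408 + 131 = 2539$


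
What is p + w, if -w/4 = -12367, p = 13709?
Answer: 63177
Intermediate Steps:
w = 49468 (w = -4*(-12367) = 49468)
p + w = 13709 + 49468 = 63177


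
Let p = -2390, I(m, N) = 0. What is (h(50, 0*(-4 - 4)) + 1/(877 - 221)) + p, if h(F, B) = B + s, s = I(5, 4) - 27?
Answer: -1585551/656 ≈ -2417.0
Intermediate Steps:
s = -27 (s = 0 - 27 = -27)
h(F, B) = -27 + B (h(F, B) = B - 27 = -27 + B)
(h(50, 0*(-4 - 4)) + 1/(877 - 221)) + p = ((-27 + 0*(-4 - 4)) + 1/(877 - 221)) - 2390 = ((-27 + 0*(-8)) + 1/656) - 2390 = ((-27 + 0) + 1/656) - 2390 = (-27 + 1/656) - 2390 = -17711/656 - 2390 = -1585551/656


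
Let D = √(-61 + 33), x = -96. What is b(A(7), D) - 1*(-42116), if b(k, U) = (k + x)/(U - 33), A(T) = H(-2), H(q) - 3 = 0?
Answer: 47046641/1117 + 186*I*√7/1117 ≈ 42119.0 + 0.44056*I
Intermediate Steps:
H(q) = 3 (H(q) = 3 + 0 = 3)
A(T) = 3
D = 2*I*√7 (D = √(-28) = 2*I*√7 ≈ 5.2915*I)
b(k, U) = (-96 + k)/(-33 + U) (b(k, U) = (k - 96)/(U - 33) = (-96 + k)/(-33 + U))
b(A(7), D) - 1*(-42116) = (-96 + 3)/(-33 + 2*I*√7) - 1*(-42116) = -93/(-33 + 2*I*√7) + 42116 = 42116 - 93/(-33 + 2*I*√7)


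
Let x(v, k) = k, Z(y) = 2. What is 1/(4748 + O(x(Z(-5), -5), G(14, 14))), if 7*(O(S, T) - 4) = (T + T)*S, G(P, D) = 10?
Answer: 7/33164 ≈ 0.00021107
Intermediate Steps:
O(S, T) = 4 + 2*S*T/7 (O(S, T) = 4 + ((T + T)*S)/7 = 4 + ((2*T)*S)/7 = 4 + (2*S*T)/7 = 4 + 2*S*T/7)
1/(4748 + O(x(Z(-5), -5), G(14, 14))) = 1/(4748 + (4 + (2/7)*(-5)*10)) = 1/(4748 + (4 - 100/7)) = 1/(4748 - 72/7) = 1/(33164/7) = 7/33164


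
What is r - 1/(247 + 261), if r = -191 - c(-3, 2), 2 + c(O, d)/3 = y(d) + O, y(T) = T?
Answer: -92457/508 ≈ -182.00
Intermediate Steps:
c(O, d) = -6 + 3*O + 3*d (c(O, d) = -6 + 3*(d + O) = -6 + 3*(O + d) = -6 + (3*O + 3*d) = -6 + 3*O + 3*d)
r = -182 (r = -191 - (-6 + 3*(-3) + 3*2) = -191 - (-6 - 9 + 6) = -191 - 1*(-9) = -191 + 9 = -182)
r - 1/(247 + 261) = -182 - 1/(247 + 261) = -182 - 1/508 = -92457/508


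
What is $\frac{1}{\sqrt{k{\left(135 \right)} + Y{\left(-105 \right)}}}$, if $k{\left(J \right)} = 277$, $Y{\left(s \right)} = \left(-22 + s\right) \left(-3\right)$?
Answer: $\frac{\sqrt{658}}{658} \approx 0.038984$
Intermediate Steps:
$Y{\left(s \right)} = 66 - 3 s$
$\frac{1}{\sqrt{k{\left(135 \right)} + Y{\left(-105 \right)}}} = \frac{1}{\sqrt{277 + \left(66 - -315\right)}} = \frac{1}{\sqrt{277 + \left(66 + 315\right)}} = \frac{1}{\sqrt{277 + 381}} = \frac{1}{\sqrt{658}} = \frac{\sqrt{658}}{658}$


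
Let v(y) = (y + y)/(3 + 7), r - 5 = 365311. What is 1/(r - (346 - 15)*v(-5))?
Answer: 1/365647 ≈ 2.7349e-6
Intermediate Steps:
r = 365316 (r = 5 + 365311 = 365316)
v(y) = y/5 (v(y) = (2*y)/10 = (2*y)*(⅒) = y/5)
1/(r - (346 - 15)*v(-5)) = 1/(365316 - (346 - 15)*(⅕)*(-5)) = 1/(365316 - 331*(-1)) = 1/(365316 - 1*(-331)) = 1/(365316 + 331) = 1/365647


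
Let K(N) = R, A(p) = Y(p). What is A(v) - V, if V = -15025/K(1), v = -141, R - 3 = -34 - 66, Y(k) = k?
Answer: -28702/97 ≈ -295.90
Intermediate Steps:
R = -97 (R = 3 + (-34 - 66) = 3 - 100 = -97)
A(p) = p
K(N) = -97
V = 15025/97 (V = -15025/(-97) = -15025*(-1/97) = 15025/97 ≈ 154.90)
A(v) - V = -141 - 1*15025/97 = -141 - 15025/97 = -28702/97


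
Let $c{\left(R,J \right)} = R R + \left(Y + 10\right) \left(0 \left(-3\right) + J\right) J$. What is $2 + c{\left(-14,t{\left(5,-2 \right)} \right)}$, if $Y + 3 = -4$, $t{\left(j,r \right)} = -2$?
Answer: $210$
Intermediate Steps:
$Y = -7$ ($Y = -3 - 4 = -7$)
$c{\left(R,J \right)} = R^{2} + 3 J^{2}$ ($c{\left(R,J \right)} = R R + \left(-7 + 10\right) \left(0 \left(-3\right) + J\right) J = R^{2} + 3 \left(0 + J\right) J = R^{2} + 3 J J = R^{2} + 3 J^{2}$)
$2 + c{\left(-14,t{\left(5,-2 \right)} \right)} = 2 + \left(\left(-14\right)^{2} + 3 \left(-2\right)^{2}\right) = 2 + \left(196 + 3 \cdot 4\right) = 2 + \left(196 + 12\right) = 2 + 208 = 210$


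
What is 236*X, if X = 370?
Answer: 87320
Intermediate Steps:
236*X = 236*370 = 87320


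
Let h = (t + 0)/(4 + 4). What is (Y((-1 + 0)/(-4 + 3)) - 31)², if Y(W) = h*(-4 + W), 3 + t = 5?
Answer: 16129/16 ≈ 1008.1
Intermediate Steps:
t = 2 (t = -3 + 5 = 2)
h = ¼ (h = (2 + 0)/(4 + 4) = 2/8 = 2*(⅛) = ¼ ≈ 0.25000)
Y(W) = -1 + W/4 (Y(W) = (-4 + W)/4 = -1 + W/4)
(Y((-1 + 0)/(-4 + 3)) - 31)² = ((-1 + ((-1 + 0)/(-4 + 3))/4) - 31)² = ((-1 + (-1/(-1))/4) - 31)² = ((-1 + (-1*(-1))/4) - 31)² = ((-1 + (¼)*1) - 31)² = ((-1 + ¼) - 31)² = (-¾ - 31)² = (-127/4)² = 16129/16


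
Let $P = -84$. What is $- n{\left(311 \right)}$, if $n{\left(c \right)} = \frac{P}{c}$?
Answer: $\frac{84}{311} \approx 0.2701$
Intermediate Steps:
$n{\left(c \right)} = - \frac{84}{c}$
$- n{\left(311 \right)} = - \frac{-84}{311} = \left(-1\right) \left(- \frac{84}{311}\right) = \frac{84}{311}$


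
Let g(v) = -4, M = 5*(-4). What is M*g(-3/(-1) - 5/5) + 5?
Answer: 85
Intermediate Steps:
M = -20
M*g(-3/(-1) - 5/5) + 5 = -20*(-4) + 5 = 80 + 5 = 85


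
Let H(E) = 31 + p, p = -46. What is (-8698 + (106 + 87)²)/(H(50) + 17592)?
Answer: 307/189 ≈ 1.6243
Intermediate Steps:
H(E) = -15 (H(E) = 31 - 46 = -15)
(-8698 + (106 + 87)²)/(H(50) + 17592) = (-8698 + (106 + 87)²)/(-15 + 17592) = (-8698 + 193²)/17577 = (-8698 + 37249)*(1/17577) = 28551*(1/17577) = 307/189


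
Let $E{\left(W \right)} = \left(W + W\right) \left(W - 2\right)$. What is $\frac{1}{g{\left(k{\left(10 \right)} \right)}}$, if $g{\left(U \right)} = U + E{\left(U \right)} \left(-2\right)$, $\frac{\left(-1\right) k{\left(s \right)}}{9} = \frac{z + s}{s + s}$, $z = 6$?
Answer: $- \frac{25}{6804} \approx -0.0036743$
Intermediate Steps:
$E{\left(W \right)} = 2 W \left(-2 + W\right)$
$k{\left(s \right)} = - \frac{9 \left(6 + s\right)}{2 s}$ ($k{\left(s \right)} = - 9 \frac{6 + s}{s + s} = - 9 \frac{6 + s}{2 s} = - \frac{9 \left(6 + s\right)}{2 s}$)
$g{\left(U \right)} = U - 4 U \left(-2 + U\right)$ ($g{\left(U \right)} = U + 2 U \left(-2 + U\right) \left(-2\right) = U - 4 U \left(-2 + U\right)$)
$\frac{1}{g{\left(k{\left(10 \right)} \right)}} = \frac{1}{\left(- \frac{9}{2} - \frac{27}{10}\right) \left(9 - 4 \left(- \frac{9}{2} - \frac{27}{10}\right)\right)} = \frac{1}{\left(- \frac{36}{5}\right) \left(9 - - \frac{144}{5}\right)} = \frac{1}{\left(- \frac{36}{5}\right) \left(9 + \frac{144}{5}\right)} = \frac{1}{\left(- \frac{36}{5}\right) \frac{189}{5}} = \frac{1}{- \frac{6804}{25}} = - \frac{25}{6804}$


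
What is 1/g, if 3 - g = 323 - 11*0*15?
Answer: -1/320 ≈ -0.0031250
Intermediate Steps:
g = -320 (g = 3 - (323 - 11*0*15) = 3 - (323 - 0*15) = 3 - (323 - 1*0) = 3 - (323 + 0) = 3 - 1*323 = 3 - 323 = -320)
1/g = 1/(-320) = -1/320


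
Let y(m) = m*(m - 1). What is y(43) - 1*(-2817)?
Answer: 4623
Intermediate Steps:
y(m) = m*(-1 + m)
y(43) - 1*(-2817) = 43*(-1 + 43) - 1*(-2817) = 43*42 + 2817 = 1806 + 2817 = 4623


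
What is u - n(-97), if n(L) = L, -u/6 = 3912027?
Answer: -23472065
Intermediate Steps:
u = -23472162 (u = -6*3912027 = -23472162)
u - n(-97) = -23472162 - 1*(-97) = -23472162 + 97 = -23472065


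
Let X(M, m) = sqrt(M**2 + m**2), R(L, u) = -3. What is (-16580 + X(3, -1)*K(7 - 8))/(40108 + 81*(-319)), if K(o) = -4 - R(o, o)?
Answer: -16580/14269 - sqrt(10)/14269 ≈ -1.1622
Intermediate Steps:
K(o) = -1 (K(o) = -4 - 1*(-3) = -4 + 3 = -1)
(-16580 + X(3, -1)*K(7 - 8))/(40108 + 81*(-319)) = (-16580 + sqrt(3**2 + (-1)**2)*(-1))/(40108 + 81*(-319)) = (-16580 + sqrt(9 + 1)*(-1))/(40108 - 25839) = (-16580 + sqrt(10)*(-1))/14269 = (-16580 - sqrt(10))*(1/14269) = -16580/14269 - sqrt(10)/14269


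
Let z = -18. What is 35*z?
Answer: -630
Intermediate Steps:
35*z = 35*(-18) = -630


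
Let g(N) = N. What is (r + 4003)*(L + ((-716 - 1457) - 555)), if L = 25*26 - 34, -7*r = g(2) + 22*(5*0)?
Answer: -59176128/7 ≈ -8.4537e+6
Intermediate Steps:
r = -2/7 (r = -(2 + 22*(5*0))/7 = -(2 + 22*0)/7 = -(2 + 0)/7 = -1/7*2 = -2/7 ≈ -0.28571)
L = 616 (L = 650 - 34 = 616)
(r + 4003)*(L + ((-716 - 1457) - 555)) = (-2/7 + 4003)*(616 + ((-716 - 1457) - 555)) = 28019*(616 + (-2173 - 555))/7 = 28019*(616 - 2728)/7 = (28019/7)*(-2112) = -59176128/7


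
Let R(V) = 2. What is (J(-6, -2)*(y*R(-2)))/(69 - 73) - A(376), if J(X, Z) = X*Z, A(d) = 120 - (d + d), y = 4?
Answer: 608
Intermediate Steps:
A(d) = 120 - 2*d
(J(-6, -2)*(y*R(-2)))/(69 - 73) - A(376) = ((-6*(-2))*(4*2))/(69 - 73) - (120 - 2*376) = (12*8)/(-4) - (120 - 752) = 96*(-¼) - 1*(-632) = -24 + 632 = 608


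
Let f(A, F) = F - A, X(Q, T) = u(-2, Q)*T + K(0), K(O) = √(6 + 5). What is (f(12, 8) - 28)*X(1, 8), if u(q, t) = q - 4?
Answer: 1536 - 32*√11 ≈ 1429.9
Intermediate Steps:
K(O) = √11
u(q, t) = -4 + q
X(Q, T) = √11 - 6*T (X(Q, T) = (-4 - 2)*T + √11 = -6*T + √11 = √11 - 6*T)
(f(12, 8) - 28)*X(1, 8) = ((8 - 1*12) - 28)*(√11 - 6*8) = ((8 - 12) - 28)*(√11 - 48) = (-4 - 28)*(-48 + √11) = -32*(-48 + √11) = 1536 - 32*√11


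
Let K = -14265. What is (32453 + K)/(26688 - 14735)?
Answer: 18188/11953 ≈ 1.5216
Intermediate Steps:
(32453 + K)/(26688 - 14735) = (32453 - 14265)/(26688 - 14735) = 18188/11953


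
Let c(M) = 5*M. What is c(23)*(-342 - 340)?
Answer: -78430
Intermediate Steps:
c(23)*(-342 - 340) = (5*23)*(-342 - 340) = 115*(-682) = -78430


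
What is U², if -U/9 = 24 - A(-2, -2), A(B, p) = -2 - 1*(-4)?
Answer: 39204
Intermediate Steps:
A(B, p) = 2 (A(B, p) = -2 + 4 = 2)
U = -198 (U = -9*(24 - 1*2) = -9*(24 - 2) = -9*22 = -198)
U² = (-198)² = 39204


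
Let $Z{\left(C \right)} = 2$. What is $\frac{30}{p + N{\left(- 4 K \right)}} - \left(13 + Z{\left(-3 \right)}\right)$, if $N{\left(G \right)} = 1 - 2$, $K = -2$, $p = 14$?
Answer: $- \frac{165}{13} \approx -12.692$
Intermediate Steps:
$N{\left(G \right)} = -1$
$\frac{30}{p + N{\left(- 4 K \right)}} - \left(13 + Z{\left(-3 \right)}\right) = \frac{30}{14 - 1} - 15 = \frac{30}{13} - 15 = - \frac{165}{13}$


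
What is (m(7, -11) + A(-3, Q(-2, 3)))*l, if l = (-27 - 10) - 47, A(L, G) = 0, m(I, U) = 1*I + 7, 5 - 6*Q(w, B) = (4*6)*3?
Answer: -1176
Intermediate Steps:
Q(w, B) = -67/6 (Q(w, B) = 5/6 - 4*6*3/6 = 5/6 - 4*3 = 5/6 - 1/6*72 = 5/6 - 12 = -67/6)
m(I, U) = 7 + I (m(I, U) = I + 7 = 7 + I)
l = -84 (l = -37 - 47 = -84)
(m(7, -11) + A(-3, Q(-2, 3)))*l = ((7 + 7) + 0)*(-84) = (14 + 0)*(-84) = 14*(-84) = -1176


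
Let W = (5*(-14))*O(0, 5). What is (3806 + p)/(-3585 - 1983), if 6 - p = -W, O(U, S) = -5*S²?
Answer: -6281/2784 ≈ -2.2561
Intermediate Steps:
W = 8750 (W = (5*(-14))*(-5*5²) = -(-350)*25 = -70*(-125) = 8750)
p = 8756 (p = 6 - (-1)*8750 = 6 - 1*(-8750) = 6 + 8750 = 8756)
(3806 + p)/(-3585 - 1983) = (3806 + 8756)/(-3585 - 1983) = 12562/(-5568) = 12562*(-1/5568) = -6281/2784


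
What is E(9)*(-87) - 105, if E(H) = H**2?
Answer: -7152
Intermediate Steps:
E(9)*(-87) - 105 = 9**2*(-87) - 105 = 81*(-87) - 105 = -7047 - 105 = -7152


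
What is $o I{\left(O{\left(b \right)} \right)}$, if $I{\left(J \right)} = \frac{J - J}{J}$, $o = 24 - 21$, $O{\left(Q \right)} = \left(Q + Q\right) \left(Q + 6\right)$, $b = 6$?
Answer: $0$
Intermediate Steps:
$O{\left(Q \right)} = 2 Q \left(6 + Q\right)$
$o = 3$ ($o = 24 - 21 = 3$)
$I{\left(J \right)} = 0$ ($I{\left(J \right)} = \frac{0}{J} = 0$)
$o I{\left(O{\left(b \right)} \right)} = 3 \cdot 0 = 0$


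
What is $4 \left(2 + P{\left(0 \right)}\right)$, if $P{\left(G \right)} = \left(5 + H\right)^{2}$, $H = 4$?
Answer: $332$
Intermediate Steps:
$P{\left(G \right)} = 81$ ($P{\left(G \right)} = \left(5 + 4\right)^{2} = 9^{2} = 81$)
$4 \left(2 + P{\left(0 \right)}\right) = 4 \left(2 + 81\right) = 4 \cdot 83 = 332$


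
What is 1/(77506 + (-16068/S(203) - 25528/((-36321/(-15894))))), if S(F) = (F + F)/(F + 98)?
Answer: 351103/19107907708 ≈ 1.8375e-5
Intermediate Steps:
S(F) = 2*F/(98 + F) (S(F) = (2*F)/(98 + F) = 2*F/(98 + F))
1/(77506 + (-16068/S(203) - 25528/((-36321/(-15894))))) = 1/(77506 + (-16068/(2*203/(98 + 203)) - 25528/((-36321/(-15894))))) = 1/(77506 + (-16068/(2*203/301) - 25528/((-36321*(-1/15894))))) = 1/(77506 + (-16068/(2*203*(1/301)) - 25528/12107/5298)) = 1/(77506 + (-16068/58/43 - 25528*5298/12107)) = 1/(77506 + (-16068*43/58 - 135247344/12107)) = 1/(77506 + (-345462/29 - 135247344/12107)) = 1/(77506 - 8104681410/351103) = 1/(19107907708/351103) = 351103/19107907708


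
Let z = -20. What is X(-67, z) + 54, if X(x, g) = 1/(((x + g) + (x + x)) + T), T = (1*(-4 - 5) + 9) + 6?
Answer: 11609/215 ≈ 53.995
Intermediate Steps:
T = 6 (T = (1*(-9) + 9) + 6 = (-9 + 9) + 6 = 0 + 6 = 6)
X(x, g) = 1/(6 + g + 3*x) (X(x, g) = 1/(((x + g) + (x + x)) + 6) = 1/(((g + x) + 2*x) + 6) = 1/((g + 3*x) + 6) = 1/(6 + g + 3*x))
X(-67, z) + 54 = 1/(6 - 20 + 3*(-67)) + 54 = 1/(6 - 20 - 201) + 54 = 1/(-215) + 54 = -1/215 + 54 = 11609/215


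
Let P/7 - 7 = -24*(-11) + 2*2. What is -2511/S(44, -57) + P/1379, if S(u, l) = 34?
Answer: -485317/6698 ≈ -72.457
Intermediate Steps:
P = 1925 (P = 49 + 7*(-24*(-11) + 2*2) = 49 + 7*(264 + 4) = 49 + 7*268 = 49 + 1876 = 1925)
-2511/S(44, -57) + P/1379 = -2511/34 + 1925/1379 = -2511*1/34 + 1925*(1/1379) = -2511/34 + 275/197 = -485317/6698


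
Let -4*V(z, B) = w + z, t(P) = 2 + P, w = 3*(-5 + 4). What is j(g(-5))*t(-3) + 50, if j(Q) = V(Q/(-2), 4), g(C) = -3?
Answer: 397/8 ≈ 49.625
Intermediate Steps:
w = -3 (w = 3*(-1) = -3)
V(z, B) = ¾ - z/4 (V(z, B) = -(-3 + z)/4 = ¾ - z/4)
j(Q) = ¾ + Q/8 (j(Q) = ¾ - Q/(4*(-2)) = ¾ - Q*(-1)/(4*2) = ¾ - (-1)*Q/8 = ¾ + Q/8)
j(g(-5))*t(-3) + 50 = (¾ + (⅛)*(-3))*(2 - 3) + 50 = (¾ - 3/8)*(-1) + 50 = (3/8)*(-1) + 50 = -3/8 + 50 = 397/8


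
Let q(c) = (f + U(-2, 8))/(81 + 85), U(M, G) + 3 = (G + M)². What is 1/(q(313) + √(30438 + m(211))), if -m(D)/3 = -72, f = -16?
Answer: -2822/844701335 + 82668*√3406/844701335 ≈ 0.0057082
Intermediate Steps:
U(M, G) = -3 + (G + M)²
m(D) = 216 (m(D) = -3*(-72) = 216)
q(c) = 17/166 (q(c) = (-16 + (-3 + (8 - 2)²))/(81 + 85) = (-16 + (-3 + 6²))/166 = (-16 + (-3 + 36))*(1/166) = (-16 + 33)*(1/166) = 17*(1/166) = 17/166)
1/(q(313) + √(30438 + m(211))) = 1/(17/166 + √(30438 + 216)) = 1/(17/166 + √30654) = 1/(17/166 + 3*√3406)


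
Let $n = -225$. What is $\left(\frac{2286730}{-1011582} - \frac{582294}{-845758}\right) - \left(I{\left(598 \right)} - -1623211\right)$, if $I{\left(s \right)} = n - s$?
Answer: $- \frac{347010297234481690}{213888392289} \approx -1.6224 \cdot 10^{6}$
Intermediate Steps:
$I{\left(s \right)} = -225 - s$
$\left(\frac{2286730}{-1011582} - \frac{582294}{-845758}\right) - \left(I{\left(598 \right)} - -1623211\right) = \left(\frac{2286730}{-1011582} - \frac{582294}{-845758}\right) - \left(\left(-225 - 598\right) - -1623211\right) = \left(2286730 \left(- \frac{1}{1011582}\right) - - \frac{291147}{422879}\right) - \left(\left(-225 - 598\right) + 1623211\right) = \left(- \frac{1143365}{505791} + \frac{291147}{422879}\right) - \left(-823 + 1623211\right) = - \frac{336245515558}{213888392289} - 1622388 = - \frac{347010297234481690}{213888392289}$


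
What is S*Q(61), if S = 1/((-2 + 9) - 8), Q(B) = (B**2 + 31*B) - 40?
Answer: -5572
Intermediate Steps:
Q(B) = -40 + B**2 + 31*B
S = -1 (S = 1/(7 - 8) = 1/(-1) = -1)
S*Q(61) = -(-40 + 61**2 + 31*61) = -(-40 + 3721 + 1891) = -1*5572 = -5572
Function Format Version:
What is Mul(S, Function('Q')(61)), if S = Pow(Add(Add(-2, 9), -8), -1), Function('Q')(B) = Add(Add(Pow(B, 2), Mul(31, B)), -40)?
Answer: -5572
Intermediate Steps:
Function('Q')(B) = Add(-40, Pow(B, 2), Mul(31, B))
S = -1 (S = Pow(Add(7, -8), -1) = Pow(-1, -1) = -1)
Mul(S, Function('Q')(61)) = Mul(-1, Add(-40, Pow(61, 2), Mul(31, 61))) = Mul(-1, Add(-40, 3721, 1891)) = Mul(-1, 5572) = -5572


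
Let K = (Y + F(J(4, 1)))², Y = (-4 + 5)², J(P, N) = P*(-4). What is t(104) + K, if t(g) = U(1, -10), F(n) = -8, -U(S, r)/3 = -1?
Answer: 52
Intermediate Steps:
U(S, r) = 3 (U(S, r) = -3*(-1) = 3)
J(P, N) = -4*P
t(g) = 3
Y = 1 (Y = 1² = 1)
K = 49 (K = (1 - 8)² = (-7)² = 49)
t(104) + K = 3 + 49 = 52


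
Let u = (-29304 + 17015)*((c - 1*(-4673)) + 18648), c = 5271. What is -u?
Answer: 351367088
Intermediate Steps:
u = -351367088 (u = (-29304 + 17015)*((5271 - 1*(-4673)) + 18648) = -12289*((5271 + 4673) + 18648) = -12289*(9944 + 18648) = -12289*28592 = -351367088)
-u = -1*(-351367088) = 351367088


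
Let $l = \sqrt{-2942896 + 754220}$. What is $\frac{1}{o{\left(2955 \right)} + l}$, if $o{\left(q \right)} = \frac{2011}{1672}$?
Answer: $\frac{3362392}{6118631650905} - \frac{5591168 i \sqrt{547169}}{6118631650905} \approx 5.4953 \cdot 10^{-7} - 0.00067594 i$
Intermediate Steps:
$o{\left(q \right)} = \frac{2011}{1672}$ ($o{\left(q \right)} = 2011 \cdot \frac{1}{1672} = \frac{2011}{1672}$)
$l = 2 i \sqrt{547169}$ ($l = \sqrt{-2188676} = 2 i \sqrt{547169} \approx 1479.4 i$)
$\frac{1}{o{\left(2955 \right)} + l} = \frac{1}{\frac{2011}{1672} + 2 i \sqrt{547169}}$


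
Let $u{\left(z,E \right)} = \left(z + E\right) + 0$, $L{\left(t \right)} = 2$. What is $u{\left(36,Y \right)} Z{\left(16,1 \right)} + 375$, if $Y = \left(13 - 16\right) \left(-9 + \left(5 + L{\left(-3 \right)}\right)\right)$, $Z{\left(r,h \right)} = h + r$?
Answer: $1089$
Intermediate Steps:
$Y = 6$ ($Y = \left(13 - 16\right) \left(-9 + \left(5 + 2\right)\right) = - 3 \left(-9 + 7\right) = \left(-3\right) \left(-2\right) = 6$)
$u{\left(z,E \right)} = E + z$ ($u{\left(z,E \right)} = \left(E + z\right) + 0 = E + z$)
$u{\left(36,Y \right)} Z{\left(16,1 \right)} + 375 = \left(6 + 36\right) \left(1 + 16\right) + 375 = 42 \cdot 17 + 375 = 714 + 375 = 1089$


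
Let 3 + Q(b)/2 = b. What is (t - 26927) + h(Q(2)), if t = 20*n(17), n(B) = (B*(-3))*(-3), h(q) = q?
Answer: -23869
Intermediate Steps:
Q(b) = -6 + 2*b
n(B) = 9*B (n(B) = -3*B*(-3) = 9*B)
t = 3060 (t = 20*(9*17) = 20*153 = 3060)
(t - 26927) + h(Q(2)) = (3060 - 26927) + (-6 + 2*2) = -23867 + (-6 + 4) = -23867 - 2 = -23869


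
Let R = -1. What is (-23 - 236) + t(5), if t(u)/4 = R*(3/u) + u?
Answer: -1207/5 ≈ -241.40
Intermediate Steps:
t(u) = -12/u + 4*u (t(u) = 4*(-3/u + u) = 4*(u - 3/u) = -12/u + 4*u)
(-23 - 236) + t(5) = (-23 - 236) + (-12/5 + 4*5) = -259 + (-12*⅕ + 20) = -259 + (-12/5 + 20) = -259 + 88/5 = -1207/5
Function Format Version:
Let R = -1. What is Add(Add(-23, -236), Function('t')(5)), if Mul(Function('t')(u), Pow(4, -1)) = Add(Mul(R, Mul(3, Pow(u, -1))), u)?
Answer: Rational(-1207, 5) ≈ -241.40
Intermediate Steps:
Function('t')(u) = Add(Mul(-12, Pow(u, -1)), Mul(4, u)) (Function('t')(u) = Mul(4, Add(Mul(-1, Mul(3, Pow(u, -1))), u)) = Mul(4, Add(Mul(-3, Pow(u, -1)), u)) = Mul(4, Add(u, Mul(-3, Pow(u, -1)))) = Add(Mul(-12, Pow(u, -1)), Mul(4, u)))
Add(Add(-23, -236), Function('t')(5)) = Add(Add(-23, -236), Add(Mul(-12, Pow(5, -1)), Mul(4, 5))) = Add(-259, Add(Mul(-12, Rational(1, 5)), 20)) = Add(-259, Add(Rational(-12, 5), 20)) = Add(-259, Rational(88, 5)) = Rational(-1207, 5)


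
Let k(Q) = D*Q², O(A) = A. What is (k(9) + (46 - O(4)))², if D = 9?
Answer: 594441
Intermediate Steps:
k(Q) = 9*Q²
(k(9) + (46 - O(4)))² = (9*9² + (46 - 1*4))² = (9*81 + (46 - 4))² = (729 + 42)² = 771² = 594441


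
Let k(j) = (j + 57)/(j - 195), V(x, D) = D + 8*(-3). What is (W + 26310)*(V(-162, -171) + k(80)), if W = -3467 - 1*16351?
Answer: -146472504/115 ≈ -1.2737e+6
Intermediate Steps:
W = -19818 (W = -3467 - 16351 = -19818)
V(x, D) = -24 + D (V(x, D) = D - 24 = -24 + D)
k(j) = (57 + j)/(-195 + j)
(W + 26310)*(V(-162, -171) + k(80)) = (-19818 + 26310)*((-24 - 171) + (57 + 80)/(-195 + 80)) = 6492*(-195 + 137/(-115)) = 6492*(-195 - 1/115*137) = 6492*(-195 - 137/115) = 6492*(-22562/115) = -146472504/115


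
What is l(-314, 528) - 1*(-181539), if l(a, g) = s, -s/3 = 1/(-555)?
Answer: 33584716/185 ≈ 1.8154e+5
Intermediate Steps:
s = 1/185 (s = -3/(-555) = -3*(-1/555) = 1/185 ≈ 0.0054054)
l(a, g) = 1/185
l(-314, 528) - 1*(-181539) = 1/185 - 1*(-181539) = 1/185 + 181539 = 33584716/185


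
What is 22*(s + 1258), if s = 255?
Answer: 33286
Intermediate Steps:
22*(s + 1258) = 22*(255 + 1258) = 22*1513 = 33286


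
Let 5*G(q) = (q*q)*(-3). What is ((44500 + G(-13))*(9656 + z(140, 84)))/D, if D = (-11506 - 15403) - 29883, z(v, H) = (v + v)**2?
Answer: -2443476951/35495 ≈ -68840.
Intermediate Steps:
z(v, H) = 4*v**2 (z(v, H) = (2*v)**2 = 4*v**2)
G(q) = -3*q**2/5 (G(q) = ((q*q)*(-3))/5 = (q**2*(-3))/5 = (-3*q**2)/5 = -3*q**2/5)
D = -56792 (D = -26909 - 29883 = -56792)
((44500 + G(-13))*(9656 + z(140, 84)))/D = ((44500 - 3/5*(-13)**2)*(9656 + 4*140**2))/(-56792) = ((44500 - 3/5*169)*(9656 + 4*19600))*(-1/56792) = ((44500 - 507/5)*(9656 + 78400))*(-1/56792) = ((221993/5)*88056)*(-1/56792) = (19547815608/5)*(-1/56792) = -2443476951/35495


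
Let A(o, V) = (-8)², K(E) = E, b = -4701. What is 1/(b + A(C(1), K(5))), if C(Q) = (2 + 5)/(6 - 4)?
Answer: -1/4637 ≈ -0.00021566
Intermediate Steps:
C(Q) = 7/2
A(o, V) = 64
1/(b + A(C(1), K(5))) = 1/(-4701 + 64) = 1/(-4637) = -1/4637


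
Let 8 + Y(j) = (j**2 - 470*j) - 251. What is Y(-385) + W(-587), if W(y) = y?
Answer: 328329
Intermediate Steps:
Y(j) = -259 + j**2 - 470*j (Y(j) = -8 + ((j**2 - 470*j) - 251) = -8 + (-251 + j**2 - 470*j) = -259 + j**2 - 470*j)
Y(-385) + W(-587) = (-259 + (-385)**2 - 470*(-385)) - 587 = (-259 + 148225 + 180950) - 587 = 328916 - 587 = 328329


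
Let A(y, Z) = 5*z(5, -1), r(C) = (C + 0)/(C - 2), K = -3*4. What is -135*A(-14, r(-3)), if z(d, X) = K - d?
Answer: 11475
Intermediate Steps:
K = -12
r(C) = C/(-2 + C)
z(d, X) = -12 - d
A(y, Z) = -85 (A(y, Z) = 5*(-12 - 1*5) = 5*(-12 - 5) = 5*(-17) = -85)
-135*A(-14, r(-3)) = -135*(-85) = 11475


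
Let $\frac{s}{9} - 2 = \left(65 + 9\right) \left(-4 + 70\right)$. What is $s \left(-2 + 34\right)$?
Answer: $1407168$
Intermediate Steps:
$s = 43974$ ($s = 18 + 9 \left(65 + 9\right) \left(-4 + 70\right) = 18 + 9 \cdot 74 \cdot 66 = 18 + 9 \cdot 4884 = 18 + 43956 = 43974$)
$s \left(-2 + 34\right) = 43974 \left(-2 + 34\right) = 43974 \cdot 32 = 1407168$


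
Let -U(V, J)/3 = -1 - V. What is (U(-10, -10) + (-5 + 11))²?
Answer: 441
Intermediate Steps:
U(V, J) = 3 + 3*V (U(V, J) = -3*(-1 - V) = 3 + 3*V)
(U(-10, -10) + (-5 + 11))² = ((3 + 3*(-10)) + (-5 + 11))² = ((3 - 30) + 6)² = (-27 + 6)² = (-21)² = 441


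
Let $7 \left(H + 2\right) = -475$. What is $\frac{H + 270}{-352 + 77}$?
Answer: $- \frac{1401}{1925} \approx -0.72779$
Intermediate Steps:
$H = - \frac{489}{7}$ ($H = -2 + \frac{1}{7} \left(-475\right) = -2 - \frac{475}{7} = - \frac{489}{7} \approx -69.857$)
$\frac{H + 270}{-352 + 77} = \frac{- \frac{489}{7} + 270}{-352 + 77} = \frac{1401}{7 \left(-275\right)} = \frac{1401}{7} \left(- \frac{1}{275}\right) = - \frac{1401}{1925}$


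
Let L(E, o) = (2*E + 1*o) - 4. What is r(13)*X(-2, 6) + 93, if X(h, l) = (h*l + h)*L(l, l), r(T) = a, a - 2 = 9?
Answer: -2063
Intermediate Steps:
a = 11 (a = 2 + 9 = 11)
L(E, o) = -4 + o + 2*E (L(E, o) = (2*E + o) - 4 = (o + 2*E) - 4 = -4 + o + 2*E)
r(T) = 11
X(h, l) = (-4 + 3*l)*(h + h*l) (X(h, l) = (h*l + h)*(-4 + l + 2*l) = (h + h*l)*(-4 + 3*l) = (-4 + 3*l)*(h + h*l))
r(13)*X(-2, 6) + 93 = 11*(-2*(1 + 6)*(-4 + 3*6)) + 93 = 11*(-2*7*(-4 + 18)) + 93 = 11*(-2*7*14) + 93 = 11*(-196) + 93 = -2156 + 93 = -2063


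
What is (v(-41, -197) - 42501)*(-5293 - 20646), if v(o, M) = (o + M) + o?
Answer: 1109670420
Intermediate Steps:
v(o, M) = M + 2*o (v(o, M) = (M + o) + o = M + 2*o)
(v(-41, -197) - 42501)*(-5293 - 20646) = ((-197 + 2*(-41)) - 42501)*(-5293 - 20646) = ((-197 - 82) - 42501)*(-25939) = (-279 - 42501)*(-25939) = -42780*(-25939) = 1109670420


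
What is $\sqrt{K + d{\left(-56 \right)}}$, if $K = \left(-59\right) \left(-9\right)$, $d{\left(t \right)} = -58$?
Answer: $\sqrt{473} \approx 21.749$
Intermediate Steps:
$K = 531$
$\sqrt{K + d{\left(-56 \right)}} = \sqrt{531 - 58} = \sqrt{473}$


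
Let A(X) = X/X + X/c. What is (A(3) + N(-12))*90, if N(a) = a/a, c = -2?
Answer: 45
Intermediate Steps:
A(X) = 1 - X/2 (A(X) = X/X + X/(-2) = 1 + X*(-½) = 1 - X/2)
N(a) = 1
(A(3) + N(-12))*90 = ((1 - ½*3) + 1)*90 = ((1 - 3/2) + 1)*90 = (-½ + 1)*90 = (½)*90 = 45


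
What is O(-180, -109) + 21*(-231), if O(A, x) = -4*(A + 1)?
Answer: -4135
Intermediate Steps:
O(A, x) = -4 - 4*A (O(A, x) = -4*(1 + A) = -4 - 4*A)
O(-180, -109) + 21*(-231) = (-4 - 4*(-180)) + 21*(-231) = (-4 + 720) - 4851 = 716 - 4851 = -4135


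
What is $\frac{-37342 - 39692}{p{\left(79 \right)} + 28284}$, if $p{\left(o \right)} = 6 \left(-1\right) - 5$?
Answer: $- \frac{77034}{28273} \approx -2.7246$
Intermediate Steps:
$p{\left(o \right)} = -11$ ($p{\left(o \right)} = -6 - 5 = -11$)
$\frac{-37342 - 39692}{p{\left(79 \right)} + 28284} = \frac{-37342 - 39692}{-11 + 28284} = - \frac{77034}{28273}$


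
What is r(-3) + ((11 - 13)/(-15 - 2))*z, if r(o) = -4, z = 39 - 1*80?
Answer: -150/17 ≈ -8.8235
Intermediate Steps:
z = -41 (z = 39 - 80 = -41)
r(-3) + ((11 - 13)/(-15 - 2))*z = -4 + ((11 - 13)/(-15 - 2))*(-41) = -4 - 2/(-17)*(-41) = -4 - 2*(-1/17)*(-41) = -4 + (2/17)*(-41) = -4 - 82/17 = -150/17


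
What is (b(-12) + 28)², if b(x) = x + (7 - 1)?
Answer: 484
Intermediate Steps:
b(x) = 6 + x (b(x) = x + 6 = 6 + x)
(b(-12) + 28)² = ((6 - 12) + 28)² = (-6 + 28)² = 22² = 484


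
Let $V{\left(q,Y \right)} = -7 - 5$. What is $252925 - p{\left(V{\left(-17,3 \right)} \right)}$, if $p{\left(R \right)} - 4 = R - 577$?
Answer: $253510$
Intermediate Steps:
$V{\left(q,Y \right)} = -12$
$p{\left(R \right)} = -573 + R$ ($p{\left(R \right)} = 4 + \left(R - 577\right) = 4 + \left(-577 + R\right) = -573 + R$)
$252925 - p{\left(V{\left(-17,3 \right)} \right)} = 252925 - \left(-573 - 12\right) = 252925 - -585 = 252925 + 585 = 253510$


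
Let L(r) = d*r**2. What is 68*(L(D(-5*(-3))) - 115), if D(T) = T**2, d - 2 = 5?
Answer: 24089680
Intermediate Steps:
d = 7 (d = 2 + 5 = 7)
L(r) = 7*r**2
68*(L(D(-5*(-3))) - 115) = 68*(7*((-5*(-3))**2)**2 - 115) = 68*(7*(15**2)**2 - 115) = 68*(7*225**2 - 115) = 68*(7*50625 - 115) = 68*(354375 - 115) = 68*354260 = 24089680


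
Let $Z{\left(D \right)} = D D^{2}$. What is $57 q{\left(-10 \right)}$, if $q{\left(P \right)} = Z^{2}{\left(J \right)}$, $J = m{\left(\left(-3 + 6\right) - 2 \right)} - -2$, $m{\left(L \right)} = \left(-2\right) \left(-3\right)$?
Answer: $14942208$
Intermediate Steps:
$m{\left(L \right)} = 6$
$J = 8$ ($J = 6 - -2 = 6 + 2 = 8$)
$Z{\left(D \right)} = D^{3}$
$q{\left(P \right)} = 262144$ ($q{\left(P \right)} = \left(8^{3}\right)^{2} = 512^{2} = 262144$)
$57 q{\left(-10 \right)} = 57 \cdot 262144 = 14942208$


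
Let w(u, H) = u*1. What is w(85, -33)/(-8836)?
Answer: -85/8836 ≈ -0.0096197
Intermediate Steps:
w(u, H) = u
w(85, -33)/(-8836) = 85/(-8836) = 85*(-1/8836) = -85/8836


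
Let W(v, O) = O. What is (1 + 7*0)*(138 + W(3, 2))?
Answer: 140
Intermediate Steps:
(1 + 7*0)*(138 + W(3, 2)) = (1 + 7*0)*(138 + 2) = (1 + 0)*140 = 1*140 = 140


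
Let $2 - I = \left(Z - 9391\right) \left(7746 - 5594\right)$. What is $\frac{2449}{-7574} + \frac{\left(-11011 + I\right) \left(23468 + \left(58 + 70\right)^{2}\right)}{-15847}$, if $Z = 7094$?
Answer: $- \frac{114516228601291}{9232706} \approx -1.2403 \cdot 10^{7}$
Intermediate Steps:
$I = 4943146$ ($I = 2 - \left(7094 - 9391\right) \left(7746 - 5594\right) = 2 - \left(-2297\right) 2152 = 2 - -4943144 = 2 + 4943144 = 4943146$)
$\frac{2449}{-7574} + \frac{\left(-11011 + I\right) \left(23468 + \left(58 + 70\right)^{2}\right)}{-15847} = \frac{2449}{-7574} + \frac{\left(-11011 + 4943146\right) \left(23468 + \left(58 + 70\right)^{2}\right)}{-15847} = 2449 \left(- \frac{1}{7574}\right) + 4932135 \left(23468 + 128^{2}\right) \left(- \frac{1}{15847}\right) = - \frac{2449}{7574} + 4932135 \left(23468 + 16384\right) \left(- \frac{1}{15847}\right) = - \frac{2449}{7574} + 4932135 \cdot 39852 \left(- \frac{1}{15847}\right) = - \frac{2449}{7574} + 196555444020 \left(- \frac{1}{15847}\right) = - \frac{2449}{7574} - \frac{15119649540}{1219} = - \frac{114516228601291}{9232706}$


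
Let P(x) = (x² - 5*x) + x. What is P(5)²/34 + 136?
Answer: 4649/34 ≈ 136.74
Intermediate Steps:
P(x) = x² - 4*x
P(5)²/34 + 136 = (5*(-4 + 5))²/34 + 136 = (5*1)²/34 + 136 = (1/34)*5² + 136 = (1/34)*25 + 136 = 25/34 + 136 = 4649/34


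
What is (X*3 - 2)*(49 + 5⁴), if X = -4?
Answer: -9436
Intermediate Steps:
(X*3 - 2)*(49 + 5⁴) = (-4*3 - 2)*(49 + 5⁴) = (-12 - 2)*(49 + 625) = -14*674 = -9436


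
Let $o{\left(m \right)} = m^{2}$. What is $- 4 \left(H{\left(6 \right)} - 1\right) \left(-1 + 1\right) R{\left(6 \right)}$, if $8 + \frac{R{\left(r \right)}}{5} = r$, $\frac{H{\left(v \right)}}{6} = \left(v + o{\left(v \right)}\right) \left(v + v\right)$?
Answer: $0$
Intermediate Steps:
$H{\left(v \right)} = 12 v \left(v + v^{2}\right)$ ($H{\left(v \right)} = 6 \left(v + v^{2}\right) \left(v + v\right) = 6 \left(v + v^{2}\right) 2 v = 6 \cdot 2 v \left(v + v^{2}\right) = 12 v \left(v + v^{2}\right)$)
$R{\left(r \right)} = -40 + 5 r$
$- 4 \left(H{\left(6 \right)} - 1\right) \left(-1 + 1\right) R{\left(6 \right)} = - 4 \left(12 \cdot 6^{2} \left(1 + 6\right) - 1\right) \left(-1 + 1\right) \left(-40 + 5 \cdot 6\right) = - 4 \left(12 \cdot 36 \cdot 7 - 1\right) 0 \left(-40 + 30\right) = - 4 \left(3024 - 1\right) 0 \left(-10\right) = - 4 \cdot 3023 \cdot 0 \left(-10\right) = \left(-4\right) 0 \left(-10\right) = 0 \left(-10\right) = 0$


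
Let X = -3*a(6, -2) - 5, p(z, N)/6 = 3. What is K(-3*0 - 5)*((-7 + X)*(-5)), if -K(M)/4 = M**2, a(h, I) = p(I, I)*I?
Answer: 48000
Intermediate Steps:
p(z, N) = 18 (p(z, N) = 6*3 = 18)
a(h, I) = 18*I
X = 103 (X = -54*(-2) - 5 = -3*(-36) - 5 = 108 - 5 = 103)
K(M) = -4*M**2
K(-3*0 - 5)*((-7 + X)*(-5)) = (-4*(-3*0 - 5)**2)*((-7 + 103)*(-5)) = (-4*(0 - 5)**2)*(96*(-5)) = -4*(-5)**2*(-480) = -4*25*(-480) = -100*(-480) = 48000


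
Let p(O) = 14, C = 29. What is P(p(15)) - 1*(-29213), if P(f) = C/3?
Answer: 87668/3 ≈ 29223.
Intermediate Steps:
P(f) = 29/3
P(p(15)) - 1*(-29213) = 29/3 - 1*(-29213) = 29/3 + 29213 = 87668/3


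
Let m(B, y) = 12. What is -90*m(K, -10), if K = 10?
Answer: -1080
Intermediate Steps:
-90*m(K, -10) = -90*12 = -1080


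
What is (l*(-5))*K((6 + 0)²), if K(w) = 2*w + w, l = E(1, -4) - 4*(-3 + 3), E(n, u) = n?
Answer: -540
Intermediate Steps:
l = 1 (l = 1 - 4*(-3 + 3) = 1 - 4*0 = 1 + 0 = 1)
K(w) = 3*w
(l*(-5))*K((6 + 0)²) = (1*(-5))*(3*(6 + 0)²) = -15*6² = -15*36 = -5*108 = -540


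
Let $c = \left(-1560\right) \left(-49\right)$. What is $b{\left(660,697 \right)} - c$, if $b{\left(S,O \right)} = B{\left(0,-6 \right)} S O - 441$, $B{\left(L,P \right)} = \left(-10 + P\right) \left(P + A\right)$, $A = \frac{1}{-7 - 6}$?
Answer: $\frac{580465827}{13} \approx 4.4651 \cdot 10^{7}$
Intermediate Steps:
$A = - \frac{1}{13}$ ($A = \frac{1}{-13} = - \frac{1}{13} \approx -0.076923$)
$B{\left(L,P \right)} = \left(-10 + P\right) \left(- \frac{1}{13} + P\right)$ ($B{\left(L,P \right)} = \left(-10 + P\right) \left(P - \frac{1}{13}\right) = \left(-10 + P\right) \left(- \frac{1}{13} + P\right)$)
$b{\left(S,O \right)} = -441 + \frac{1264 O S}{13}$ ($b{\left(S,O \right)} = \left(\frac{10}{13} + \left(-6\right)^{2} - - \frac{786}{13}\right) S O - 441 = \left(\frac{10}{13} + 36 + \frac{786}{13}\right) S O - 441 = \frac{1264 S}{13} O - 441 = \frac{1264 O S}{13} - 441 = -441 + \frac{1264 O S}{13}$)
$c = 76440$
$b{\left(660,697 \right)} - c = \left(-441 + \frac{1264}{13} \cdot 697 \cdot 660\right) - 76440 = \left(-441 + \frac{581465280}{13}\right) - 76440 = \frac{581459547}{13} - 76440 = \frac{580465827}{13}$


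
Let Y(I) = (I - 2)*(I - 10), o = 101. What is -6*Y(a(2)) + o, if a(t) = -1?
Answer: -97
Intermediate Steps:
Y(I) = (-10 + I)*(-2 + I) (Y(I) = (-2 + I)*(-10 + I) = (-10 + I)*(-2 + I))
-6*Y(a(2)) + o = -6*(20 + (-1)² - 12*(-1)) + 101 = -6*(20 + 1 + 12) + 101 = -6*33 + 101 = -198 + 101 = -97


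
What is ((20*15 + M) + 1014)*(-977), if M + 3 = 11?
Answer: -1291594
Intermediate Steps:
M = 8 (M = -3 + 11 = 8)
((20*15 + M) + 1014)*(-977) = ((20*15 + 8) + 1014)*(-977) = ((300 + 8) + 1014)*(-977) = (308 + 1014)*(-977) = 1322*(-977) = -1291594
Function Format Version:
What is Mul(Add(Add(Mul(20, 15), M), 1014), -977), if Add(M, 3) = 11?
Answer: -1291594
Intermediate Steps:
M = 8 (M = Add(-3, 11) = 8)
Mul(Add(Add(Mul(20, 15), M), 1014), -977) = Mul(Add(Add(Mul(20, 15), 8), 1014), -977) = Mul(Add(Add(300, 8), 1014), -977) = Mul(Add(308, 1014), -977) = Mul(1322, -977) = -1291594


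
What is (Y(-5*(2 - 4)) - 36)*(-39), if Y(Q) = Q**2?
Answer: -2496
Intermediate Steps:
(Y(-5*(2 - 4)) - 36)*(-39) = ((-5*(2 - 4))**2 - 36)*(-39) = ((-5*(-2))**2 - 36)*(-39) = (10**2 - 36)*(-39) = (100 - 36)*(-39) = 64*(-39) = -2496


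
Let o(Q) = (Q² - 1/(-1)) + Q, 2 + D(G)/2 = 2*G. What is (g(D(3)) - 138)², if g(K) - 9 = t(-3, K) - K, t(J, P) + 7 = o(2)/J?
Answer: 192721/9 ≈ 21413.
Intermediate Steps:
D(G) = -4 + 4*G (D(G) = -4 + 2*(2*G) = -4 + 4*G)
o(Q) = 1 + Q + Q² (o(Q) = (Q² - 1*(-1)) + Q = (Q² + 1) + Q = (1 + Q²) + Q = 1 + Q + Q²)
t(J, P) = -7 + 7/J (t(J, P) = -7 + (1 + 2 + 2²)/J = -7 + (1 + 2 + 4)/J = -7 + 7/J)
g(K) = -⅓ - K (g(K) = 9 + ((-7 + 7/(-3)) - K) = 9 + ((-7 + 7*(-⅓)) - K) = 9 + ((-7 - 7/3) - K) = 9 + (-28/3 - K) = -⅓ - K)
(g(D(3)) - 138)² = ((-⅓ - (-4 + 4*3)) - 138)² = ((-⅓ - (-4 + 12)) - 138)² = ((-⅓ - 1*8) - 138)² = ((-⅓ - 8) - 138)² = (-25/3 - 138)² = (-439/3)² = 192721/9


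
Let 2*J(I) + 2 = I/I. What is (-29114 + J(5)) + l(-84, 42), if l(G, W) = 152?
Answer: -57925/2 ≈ -28963.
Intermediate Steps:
J(I) = -½ (J(I) = -1 + (I/I)/2 = -1 + (½)*1 = -1 + ½ = -½)
(-29114 + J(5)) + l(-84, 42) = (-29114 - ½) + 152 = -58229/2 + 152 = -57925/2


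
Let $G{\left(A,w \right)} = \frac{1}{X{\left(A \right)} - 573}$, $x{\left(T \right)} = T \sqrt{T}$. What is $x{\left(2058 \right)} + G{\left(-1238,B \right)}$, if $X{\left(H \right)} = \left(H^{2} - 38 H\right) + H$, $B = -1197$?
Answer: $\frac{1}{1577877} + 14406 \sqrt{42} \approx 93362.0$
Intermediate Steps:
$X{\left(H \right)} = H^{2} - 37 H$
$x{\left(T \right)} = T^{\frac{3}{2}}$
$G{\left(A,w \right)} = \frac{1}{-573 + A \left(-37 + A\right)}$ ($G{\left(A,w \right)} = \frac{1}{A \left(-37 + A\right) - 573} = \frac{1}{-573 + A \left(-37 + A\right)}$)
$x{\left(2058 \right)} + G{\left(-1238,B \right)} = 2058^{\frac{3}{2}} + \frac{1}{-573 - 1238 \left(-37 - 1238\right)} = 14406 \sqrt{42} + \frac{1}{-573 - -1578450} = 14406 \sqrt{42} + \frac{1}{-573 + 1578450} = 14406 \sqrt{42} + \frac{1}{1577877} = \frac{1}{1577877} + 14406 \sqrt{42}$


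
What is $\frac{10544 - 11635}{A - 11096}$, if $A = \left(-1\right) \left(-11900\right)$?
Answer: $- \frac{1091}{804} \approx -1.357$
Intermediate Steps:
$A = 11900$
$\frac{10544 - 11635}{A - 11096} = \frac{10544 - 11635}{11900 - 11096} = - \frac{1091}{804}$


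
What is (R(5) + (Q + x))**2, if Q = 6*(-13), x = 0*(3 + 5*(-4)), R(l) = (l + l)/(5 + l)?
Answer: 5929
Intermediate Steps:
R(l) = 2*l/(5 + l) (R(l) = (2*l)/(5 + l) = 2*l/(5 + l))
x = 0 (x = 0*(3 - 20) = 0*(-17) = 0)
Q = -78
(R(5) + (Q + x))**2 = (2*5/(5 + 5) + (-78 + 0))**2 = (2*5/10 - 78)**2 = (2*5*(1/10) - 78)**2 = (1 - 78)**2 = (-77)**2 = 5929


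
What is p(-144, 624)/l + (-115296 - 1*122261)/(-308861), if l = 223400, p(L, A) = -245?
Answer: 10598912571/13799909480 ≈ 0.76804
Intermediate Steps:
p(-144, 624)/l + (-115296 - 1*122261)/(-308861) = -245/223400 + (-115296 - 1*122261)/(-308861) = -245*1/223400 + (-115296 - 122261)*(-1/308861) = -49/44680 - 237557*(-1/308861) = -49/44680 + 237557/308861 = 10598912571/13799909480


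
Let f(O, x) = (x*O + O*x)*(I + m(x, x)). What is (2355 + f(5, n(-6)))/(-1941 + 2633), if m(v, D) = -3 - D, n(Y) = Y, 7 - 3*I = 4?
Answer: 2115/692 ≈ 3.0564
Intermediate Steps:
I = 1 (I = 7/3 - ⅓*4 = 7/3 - 4/3 = 1)
f(O, x) = 2*O*x*(-2 - x) (f(O, x) = (x*O + O*x)*(1 + (-3 - x)) = (O*x + O*x)*(-2 - x) = (2*O*x)*(-2 - x) = 2*O*x*(-2 - x))
(2355 + f(5, n(-6)))/(-1941 + 2633) = (2355 - 2*5*(-6)*(2 - 6))/(-1941 + 2633) = (2355 - 2*5*(-6)*(-4))/692 = (2355 - 240)*(1/692) = 2115*(1/692) = 2115/692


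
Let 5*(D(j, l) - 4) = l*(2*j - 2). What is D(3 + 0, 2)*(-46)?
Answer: -1288/5 ≈ -257.60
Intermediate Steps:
D(j, l) = 4 + l*(-2 + 2*j)/5 (D(j, l) = 4 + (l*(2*j - 2))/5 = 4 + (l*(-2 + 2*j))/5 = 4 + l*(-2 + 2*j)/5)
D(3 + 0, 2)*(-46) = (4 - ⅖*2 + (⅖)*(3 + 0)*2)*(-46) = (4 - ⅘ + (⅖)*3*2)*(-46) = (4 - ⅘ + 12/5)*(-46) = (28/5)*(-46) = -1288/5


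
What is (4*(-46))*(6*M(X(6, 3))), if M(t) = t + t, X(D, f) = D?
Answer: -13248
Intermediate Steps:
M(t) = 2*t
(4*(-46))*(6*M(X(6, 3))) = (4*(-46))*(6*(2*6)) = -1104*12 = -184*72 = -13248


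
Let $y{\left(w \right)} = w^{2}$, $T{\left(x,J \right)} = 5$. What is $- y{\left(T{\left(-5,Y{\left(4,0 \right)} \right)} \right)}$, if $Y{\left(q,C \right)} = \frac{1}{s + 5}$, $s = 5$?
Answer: $-25$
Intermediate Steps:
$Y{\left(q,C \right)} = \frac{1}{10}$ ($Y{\left(q,C \right)} = \frac{1}{5 + 5} = \frac{1}{10}$)
$- y{\left(T{\left(-5,Y{\left(4,0 \right)} \right)} \right)} = - 5^{2} = \left(-1\right) 25 = -25$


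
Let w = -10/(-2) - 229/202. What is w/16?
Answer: 781/3232 ≈ 0.24165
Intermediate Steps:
w = 781/202 (w = -10*(-½) - 229*1/202 = 5 - 229/202 = 781/202 ≈ 3.8663)
w/16 = (781/202)/16 = (781/202)*(1/16) = 781/3232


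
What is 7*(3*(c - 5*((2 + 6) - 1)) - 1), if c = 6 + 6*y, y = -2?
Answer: -868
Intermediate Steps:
c = -6 (c = 6 + 6*(-2) = 6 - 12 = -6)
7*(3*(c - 5*((2 + 6) - 1)) - 1) = 7*(3*(-6 - 5*((2 + 6) - 1)) - 1) = 7*(3*(-6 - 5*(8 - 1)) - 1) = 7*(3*(-6 - 5*7) - 1) = 7*(3*(-6 - 35) - 1) = 7*(3*(-41) - 1) = 7*(-123 - 1) = 7*(-124) = -868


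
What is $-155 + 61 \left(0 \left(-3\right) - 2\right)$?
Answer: $-277$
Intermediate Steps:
$-155 + 61 \left(0 \left(-3\right) - 2\right) = -155 + 61 \left(0 - 2\right) = -155 + 61 \left(-2\right) = -155 - 122 = -277$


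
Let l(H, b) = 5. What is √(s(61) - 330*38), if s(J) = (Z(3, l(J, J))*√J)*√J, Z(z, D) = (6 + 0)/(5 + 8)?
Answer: I*√2114502/13 ≈ 111.86*I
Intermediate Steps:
Z(z, D) = 6/13
s(J) = 6*J/13 (s(J) = (6*√J/13)*√J = 6*J/13)
√(s(61) - 330*38) = √((6/13)*61 - 330*38) = √(366/13 - 12540) = √(-162654/13) = I*√2114502/13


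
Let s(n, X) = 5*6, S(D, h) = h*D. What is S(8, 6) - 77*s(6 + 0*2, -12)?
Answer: -2262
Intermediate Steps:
S(D, h) = D*h
s(n, X) = 30
S(8, 6) - 77*s(6 + 0*2, -12) = 8*6 - 77*30 = 48 - 2310 = -2262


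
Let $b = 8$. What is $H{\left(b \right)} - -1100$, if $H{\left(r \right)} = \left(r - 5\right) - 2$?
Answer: $1101$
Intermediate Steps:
$H{\left(r \right)} = -7 + r$ ($H{\left(r \right)} = \left(-5 + r\right) - 2 = -7 + r$)
$H{\left(b \right)} - -1100 = \left(-7 + 8\right) - -1100 = 1 + 1100 = 1101$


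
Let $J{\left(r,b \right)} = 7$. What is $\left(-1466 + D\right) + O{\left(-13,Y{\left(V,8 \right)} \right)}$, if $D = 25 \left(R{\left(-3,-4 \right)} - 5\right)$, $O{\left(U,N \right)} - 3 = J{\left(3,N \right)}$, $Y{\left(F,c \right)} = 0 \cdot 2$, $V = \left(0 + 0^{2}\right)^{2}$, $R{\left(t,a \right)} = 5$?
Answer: $-1456$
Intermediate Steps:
$V = 0$ ($V = \left(0 + 0\right)^{2} = 0^{2} = 0$)
$Y{\left(F,c \right)} = 0$
$O{\left(U,N \right)} = 10$ ($O{\left(U,N \right)} = 3 + 7 = 10$)
$D = 0$ ($D = 25 \left(5 - 5\right) = 25 \cdot 0 = 0$)
$\left(-1466 + D\right) + O{\left(-13,Y{\left(V,8 \right)} \right)} = \left(-1466 + 0\right) + 10 = -1466 + 10 = -1456$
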